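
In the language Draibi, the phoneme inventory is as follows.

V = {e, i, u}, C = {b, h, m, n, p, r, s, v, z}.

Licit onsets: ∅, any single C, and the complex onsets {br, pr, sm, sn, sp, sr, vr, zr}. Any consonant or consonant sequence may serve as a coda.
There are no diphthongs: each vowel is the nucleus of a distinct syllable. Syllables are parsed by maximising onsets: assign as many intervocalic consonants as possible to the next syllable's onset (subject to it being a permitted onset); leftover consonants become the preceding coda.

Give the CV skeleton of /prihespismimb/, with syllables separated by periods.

Nuclei (vowels): i, e, i, i → 4 syllables.
σ1/σ2 boundary: /h/ is a single consonant, so it becomes the next onset.
σ2/σ3 boundary: cluster /sp/ — /sp/ is itself a permitted onset, so the whole cluster goes right; preceding coda = ∅.
σ3/σ4 boundary: /sm/ — entire cluster is a permitted onset → onset /sm/, coda ∅.
Result: pri.he.spi.smimb.
Mapping each syllable to C/V: /pri/ → CCV, /he/ → CV, /spi/ → CCV, /smimb/ → CCVCC.

CCV.CV.CCV.CCVCC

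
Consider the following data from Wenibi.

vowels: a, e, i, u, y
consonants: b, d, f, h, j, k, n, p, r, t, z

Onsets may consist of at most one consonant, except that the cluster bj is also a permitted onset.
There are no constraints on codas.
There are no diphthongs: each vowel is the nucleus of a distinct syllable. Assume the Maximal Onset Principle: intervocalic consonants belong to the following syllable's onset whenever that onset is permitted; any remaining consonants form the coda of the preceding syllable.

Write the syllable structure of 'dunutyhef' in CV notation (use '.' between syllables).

Vowels present: u, u, y, e; each is a nucleus, giving 4 syllables.
V1 /u/ – V2 /u/: just /n/ — single C goes to the following onset.
V2 /u/ – V3 /y/: /t/ → onset of the next syllable (single consonants are always licit onsets).
V3 /y/ – V4 /e/: /h/ is a single consonant, so it becomes the next onset.
Syllabification: du.nu.ty.hef.
Mapping each syllable to C/V: /du/ → CV, /nu/ → CV, /ty/ → CV, /hef/ → CVC.

CV.CV.CV.CVC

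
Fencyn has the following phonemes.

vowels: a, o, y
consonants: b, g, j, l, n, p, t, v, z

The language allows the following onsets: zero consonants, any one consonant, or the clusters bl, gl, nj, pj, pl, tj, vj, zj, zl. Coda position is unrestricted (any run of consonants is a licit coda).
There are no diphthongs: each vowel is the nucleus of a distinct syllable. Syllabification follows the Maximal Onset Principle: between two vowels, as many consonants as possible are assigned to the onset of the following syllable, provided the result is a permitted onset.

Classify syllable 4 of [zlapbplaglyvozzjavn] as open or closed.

closed

The vowels are a, a, y, o, a — 5 nuclei, so 5 syllables.
V1 /a/ – V2 /a/: /pbpl/ splits as /pb/ + /pl/ (/pl/ is the longest suffix that is a licit onset).
V2 /a/ – V3 /y/: /gl/ — entire cluster is a permitted onset → onset /gl/, coda ∅.
V3 /y/ – V4 /o/: /v/ is a single consonant, so it becomes the next onset.
V4 /o/ – V5 /a/: cluster /zzj/ — the longest permitted-onset suffix is /zj/; onset = /zj/, preceding coda = /z/.
Putting it together: zlapb.pla.gly.voz.zjavn.
Syllable 4 is /voz/ with coda /z/, so it is closed.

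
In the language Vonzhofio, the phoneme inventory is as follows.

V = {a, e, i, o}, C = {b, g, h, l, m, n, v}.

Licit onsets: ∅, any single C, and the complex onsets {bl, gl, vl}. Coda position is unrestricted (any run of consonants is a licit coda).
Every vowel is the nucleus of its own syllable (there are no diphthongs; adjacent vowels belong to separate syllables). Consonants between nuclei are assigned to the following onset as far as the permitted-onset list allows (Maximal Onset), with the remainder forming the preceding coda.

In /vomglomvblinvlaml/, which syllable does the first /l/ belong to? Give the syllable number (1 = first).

Vowels present: o, o, i, a; each is a nucleus, giving 4 syllables.
V1 /o/ – V2 /o/: /mgl/; trying suffixes from longest down, /gl/ is the first permitted one, so coda /m/ | onset /gl/.
V2 /o/ – V3 /i/: /mvbl/; trying suffixes from longest down, /bl/ is the first permitted one, so coda /mv/ | onset /bl/.
V3 /i/ – V4 /a/: cluster /nvl/ — the longest permitted-onset suffix is /vl/; onset = /vl/, preceding coda = /n/.
Syllabification: vom.glomv.blin.vlaml.
The first /l/ is in the onset of syllable 2 (/glomv/).

2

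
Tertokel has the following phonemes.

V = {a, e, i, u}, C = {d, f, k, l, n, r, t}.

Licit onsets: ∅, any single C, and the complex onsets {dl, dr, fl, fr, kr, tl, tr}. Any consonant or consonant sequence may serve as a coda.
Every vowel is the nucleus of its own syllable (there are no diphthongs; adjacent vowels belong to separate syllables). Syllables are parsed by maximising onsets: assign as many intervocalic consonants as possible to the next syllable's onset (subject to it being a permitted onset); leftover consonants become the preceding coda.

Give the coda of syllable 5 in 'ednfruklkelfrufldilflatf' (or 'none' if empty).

The vowels are e, u, e, u, i, a — 6 nuclei, so 6 syllables.
/e…u/ gap (V1→V2): /dnfr/; trying suffixes from longest down, /fr/ is the first permitted one, so coda /dn/ | onset /fr/.
/u…e/ gap (V2→V3): cluster /klk/ — the longest permitted-onset suffix is /k/; onset = /k/, preceding coda = /kl/.
/e…u/ gap (V3→V4): /lfr/ — longest licit onset from the right is /fr/, leaving /l/ as coda.
/u…i/ gap (V4→V5): /fld/; trying suffixes from longest down, /d/ is the first permitted one, so coda /fl/ | onset /d/.
/i…a/ gap (V5→V6): /lfl/ — longest licit onset from the right is /fl/, leaving /l/ as coda.
Result: edn.frukl.kel.frufl.dil.flatf.
Syllable 5 is /dil/: onset /d/, nucleus /i/, coda /l/.

l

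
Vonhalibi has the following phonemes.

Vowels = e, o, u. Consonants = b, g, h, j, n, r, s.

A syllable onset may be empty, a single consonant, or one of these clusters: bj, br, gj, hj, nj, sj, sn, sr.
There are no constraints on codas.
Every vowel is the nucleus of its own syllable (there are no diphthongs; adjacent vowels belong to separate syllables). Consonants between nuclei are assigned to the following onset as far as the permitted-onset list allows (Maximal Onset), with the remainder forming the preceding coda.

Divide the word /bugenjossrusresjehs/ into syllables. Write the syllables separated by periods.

bu.ge.njos.sru.sre.sjehs

The vowels are u, e, o, u, e, e — 6 nuclei, so 6 syllables.
Between /u/ (V1) and /e/ (V2): /g/ → onset of the next syllable (single consonants are always licit onsets).
Between /e/ (V2) and /o/ (V3): cluster /nj/ — /nj/ is itself a permitted onset, so the whole cluster goes right; preceding coda = ∅.
Between /o/ (V3) and /u/ (V4): /ssr/; trying suffixes from longest down, /sr/ is the first permitted one, so coda /s/ | onset /sr/.
Between /u/ (V4) and /e/ (V5): /sr/ is a licit onset in full, so it all attaches to the next syllable.
Between /e/ (V5) and /e/ (V6): cluster /sj/ — /sj/ is itself a permitted onset, so the whole cluster goes right; preceding coda = ∅.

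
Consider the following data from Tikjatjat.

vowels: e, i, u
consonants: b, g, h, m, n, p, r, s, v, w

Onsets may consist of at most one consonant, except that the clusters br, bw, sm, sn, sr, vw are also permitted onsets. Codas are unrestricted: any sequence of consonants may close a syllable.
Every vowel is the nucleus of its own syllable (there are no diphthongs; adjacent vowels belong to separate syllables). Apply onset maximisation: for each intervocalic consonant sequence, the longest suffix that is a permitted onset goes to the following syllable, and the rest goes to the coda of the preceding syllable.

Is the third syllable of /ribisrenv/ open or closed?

closed

Vowels present: i, i, e; each is a nucleus, giving 3 syllables.
V1 /i/ – V2 /i/: just /b/ — single C goes to the following onset.
V2 /i/ – V3 /e/: cluster /sr/ — /sr/ is itself a permitted onset, so the whole cluster goes right; preceding coda = ∅.
Syllabification: ri.bi.srenv.
Syllable 3 is /srenv/ with coda /nv/, so it is closed.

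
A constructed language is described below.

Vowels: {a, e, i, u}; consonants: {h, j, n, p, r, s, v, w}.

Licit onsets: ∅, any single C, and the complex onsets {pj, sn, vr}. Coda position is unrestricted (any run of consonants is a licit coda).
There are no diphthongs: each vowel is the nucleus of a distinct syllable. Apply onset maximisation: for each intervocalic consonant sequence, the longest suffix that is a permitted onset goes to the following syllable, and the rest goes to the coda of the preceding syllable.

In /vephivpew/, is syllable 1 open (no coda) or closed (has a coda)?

The vowels are e, i, e — 3 nuclei, so 3 syllables.
σ1/σ2 boundary: /ph/; trying suffixes from longest down, /h/ is the first permitted one, so coda /p/ | onset /h/.
σ2/σ3 boundary: /vp/; trying suffixes from longest down, /p/ is the first permitted one, so coda /v/ | onset /p/.
Syllabification: vep.hiv.pew.
Syllable 1 is /vep/ with coda /p/, so it is closed.

closed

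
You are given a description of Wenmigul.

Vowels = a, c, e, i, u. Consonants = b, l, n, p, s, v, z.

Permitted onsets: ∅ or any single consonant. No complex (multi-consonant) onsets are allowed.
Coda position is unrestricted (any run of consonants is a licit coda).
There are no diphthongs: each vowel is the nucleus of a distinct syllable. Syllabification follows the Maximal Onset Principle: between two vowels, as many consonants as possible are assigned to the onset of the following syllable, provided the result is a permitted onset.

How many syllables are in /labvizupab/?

Nuclei (vowels): a, i, u, a → 4 syllables.

4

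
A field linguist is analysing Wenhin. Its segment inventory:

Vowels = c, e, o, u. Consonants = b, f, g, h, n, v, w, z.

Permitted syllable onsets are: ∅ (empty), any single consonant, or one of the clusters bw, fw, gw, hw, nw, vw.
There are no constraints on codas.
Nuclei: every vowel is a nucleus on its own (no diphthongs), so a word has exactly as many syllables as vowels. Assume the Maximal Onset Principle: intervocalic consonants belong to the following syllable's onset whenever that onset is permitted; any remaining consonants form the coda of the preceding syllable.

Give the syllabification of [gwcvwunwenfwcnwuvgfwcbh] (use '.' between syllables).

gwc.vwu.nwen.fwc.nwuvg.fwcbh

Vowels present: c, u, e, c, u, c; each is a nucleus, giving 6 syllables.
σ1/σ2 boundary: cluster /vw/ — /vw/ is itself a permitted onset, so the whole cluster goes right; preceding coda = ∅.
σ2/σ3 boundary: cluster /nw/ — /nw/ is itself a permitted onset, so the whole cluster goes right; preceding coda = ∅.
σ3/σ4 boundary: cluster /nfw/ — the longest permitted-onset suffix is /fw/; onset = /fw/, preceding coda = /n/.
σ4/σ5 boundary: /nw/ — entire cluster is a permitted onset → onset /nw/, coda ∅.
σ5/σ6 boundary: cluster /vgfw/ — the longest permitted-onset suffix is /fw/; onset = /fw/, preceding coda = /vg/.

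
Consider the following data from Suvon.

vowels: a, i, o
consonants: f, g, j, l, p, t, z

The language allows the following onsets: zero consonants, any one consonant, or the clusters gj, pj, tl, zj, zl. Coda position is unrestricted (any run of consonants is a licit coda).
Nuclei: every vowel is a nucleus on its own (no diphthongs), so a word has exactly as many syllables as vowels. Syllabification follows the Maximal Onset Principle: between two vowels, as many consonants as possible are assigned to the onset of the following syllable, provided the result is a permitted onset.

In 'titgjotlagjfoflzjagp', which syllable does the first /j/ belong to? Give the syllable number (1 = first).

2

Vowels present: i, o, a, o, a; each is a nucleus, giving 5 syllables.
/i…o/ gap (V1→V2): /tgj/ splits as /t/ + /gj/ (/gj/ is the longest suffix that is a licit onset).
/o…a/ gap (V2→V3): /tl/ — entire cluster is a permitted onset → onset /tl/, coda ∅.
/a…o/ gap (V3→V4): /gjf/ splits as /gj/ + /f/ (/f/ is the longest suffix that is a licit onset).
/o…a/ gap (V4→V5): /flzj/ splits as /fl/ + /zj/ (/zj/ is the longest suffix that is a licit onset).
Putting it together: tit.gjo.tlagj.fofl.zjagp.
The first /j/ is in the onset of syllable 2 (/gjo/).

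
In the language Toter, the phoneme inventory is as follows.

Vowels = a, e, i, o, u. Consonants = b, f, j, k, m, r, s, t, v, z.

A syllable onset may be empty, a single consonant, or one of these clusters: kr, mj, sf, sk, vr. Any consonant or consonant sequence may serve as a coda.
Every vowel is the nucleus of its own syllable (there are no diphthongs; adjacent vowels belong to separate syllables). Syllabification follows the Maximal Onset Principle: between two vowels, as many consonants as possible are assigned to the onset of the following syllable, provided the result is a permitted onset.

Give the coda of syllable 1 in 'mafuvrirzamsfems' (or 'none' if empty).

Nuclei (vowels): a, u, i, a, e → 5 syllables.
σ1/σ2 boundary: /f/ → onset of the next syllable (single consonants are always licit onsets).
σ2/σ3 boundary: /vr/ — entire cluster is a permitted onset → onset /vr/, coda ∅.
σ3/σ4 boundary: /rz/; trying suffixes from longest down, /z/ is the first permitted one, so coda /r/ | onset /z/.
σ4/σ5 boundary: /msf/ splits as /m/ + /sf/ (/sf/ is the longest suffix that is a licit onset).
Result: ma.fu.vrir.zam.sfems.
Syllable 1 is /ma/: onset /m/, nucleus /a/, coda ∅.

none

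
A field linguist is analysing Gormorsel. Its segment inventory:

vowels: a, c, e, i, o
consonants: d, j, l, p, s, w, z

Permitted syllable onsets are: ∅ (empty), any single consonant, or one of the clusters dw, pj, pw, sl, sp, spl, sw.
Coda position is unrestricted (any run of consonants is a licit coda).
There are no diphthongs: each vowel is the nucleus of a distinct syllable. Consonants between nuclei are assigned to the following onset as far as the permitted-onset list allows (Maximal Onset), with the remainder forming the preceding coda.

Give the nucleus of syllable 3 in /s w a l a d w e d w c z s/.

e

The vowels are a, a, e, c — 4 nuclei, so 4 syllables.
The third nucleus (vowel 3 from the left) is /e/.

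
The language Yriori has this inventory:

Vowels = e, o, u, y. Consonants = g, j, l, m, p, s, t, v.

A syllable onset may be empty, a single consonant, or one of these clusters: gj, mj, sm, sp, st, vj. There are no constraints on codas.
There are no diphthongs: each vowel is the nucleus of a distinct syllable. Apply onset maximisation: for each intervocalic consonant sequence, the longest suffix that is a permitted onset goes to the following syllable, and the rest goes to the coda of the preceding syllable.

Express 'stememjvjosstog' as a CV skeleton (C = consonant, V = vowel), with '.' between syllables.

CCV.CVCC.CCVC.CCVC

Vowels present: e, e, o, o; each is a nucleus, giving 4 syllables.
V1 /e/ – V2 /e/: just /m/ — single C goes to the following onset.
V2 /e/ – V3 /o/: /mjvj/; trying suffixes from longest down, /vj/ is the first permitted one, so coda /mj/ | onset /vj/.
V3 /o/ – V4 /o/: /sst/; trying suffixes from longest down, /st/ is the first permitted one, so coda /s/ | onset /st/.
Result: ste.memj.vjos.stog.
Mapping each syllable to C/V: /ste/ → CCV, /memj/ → CVCC, /vjos/ → CCVC, /stog/ → CCVC.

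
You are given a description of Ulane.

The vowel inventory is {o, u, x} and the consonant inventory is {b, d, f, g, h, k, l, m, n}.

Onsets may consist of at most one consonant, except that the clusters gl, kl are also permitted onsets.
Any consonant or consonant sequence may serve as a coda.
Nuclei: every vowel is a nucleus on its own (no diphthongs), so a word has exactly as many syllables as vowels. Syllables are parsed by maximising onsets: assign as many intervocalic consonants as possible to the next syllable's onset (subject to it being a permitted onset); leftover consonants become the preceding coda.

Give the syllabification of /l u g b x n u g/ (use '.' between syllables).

lug.bx.nug

Vowels present: u, x, u; each is a nucleus, giving 3 syllables.
Between /u/ (V1) and /x/ (V2): cluster /gb/ — the longest permitted-onset suffix is /b/; onset = /b/, preceding coda = /g/.
Between /x/ (V2) and /u/ (V3): /n/ is a single consonant, so it becomes the next onset.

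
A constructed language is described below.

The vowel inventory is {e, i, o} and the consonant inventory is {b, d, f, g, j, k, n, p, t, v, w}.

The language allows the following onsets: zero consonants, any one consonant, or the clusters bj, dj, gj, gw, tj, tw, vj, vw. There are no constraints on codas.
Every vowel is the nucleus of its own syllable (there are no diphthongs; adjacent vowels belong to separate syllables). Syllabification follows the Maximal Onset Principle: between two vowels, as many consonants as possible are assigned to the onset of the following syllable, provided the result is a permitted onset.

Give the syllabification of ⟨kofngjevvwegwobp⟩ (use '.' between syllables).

kofn.gjev.vwe.gwobp

Nuclei (vowels): o, e, e, o → 4 syllables.
σ1/σ2 boundary: /fngj/; trying suffixes from longest down, /gj/ is the first permitted one, so coda /fn/ | onset /gj/.
σ2/σ3 boundary: cluster /vvw/ — the longest permitted-onset suffix is /vw/; onset = /vw/, preceding coda = /v/.
σ3/σ4 boundary: /gw/ is a licit onset in full, so it all attaches to the next syllable.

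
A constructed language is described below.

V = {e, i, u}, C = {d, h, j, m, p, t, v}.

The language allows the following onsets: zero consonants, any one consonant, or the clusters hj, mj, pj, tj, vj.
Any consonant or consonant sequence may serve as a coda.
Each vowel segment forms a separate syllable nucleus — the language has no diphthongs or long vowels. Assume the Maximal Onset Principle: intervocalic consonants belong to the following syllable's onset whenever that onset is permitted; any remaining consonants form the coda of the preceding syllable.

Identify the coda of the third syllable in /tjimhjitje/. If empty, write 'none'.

The vowels are i, i, e — 3 nuclei, so 3 syllables.
σ1/σ2 boundary: /mhj/; trying suffixes from longest down, /hj/ is the first permitted one, so coda /m/ | onset /hj/.
σ2/σ3 boundary: cluster /tj/ — /tj/ is itself a permitted onset, so the whole cluster goes right; preceding coda = ∅.
Syllabification: tjim.hji.tje.
Syllable 3 is /tje/: onset /tj/, nucleus /e/, coda ∅.

none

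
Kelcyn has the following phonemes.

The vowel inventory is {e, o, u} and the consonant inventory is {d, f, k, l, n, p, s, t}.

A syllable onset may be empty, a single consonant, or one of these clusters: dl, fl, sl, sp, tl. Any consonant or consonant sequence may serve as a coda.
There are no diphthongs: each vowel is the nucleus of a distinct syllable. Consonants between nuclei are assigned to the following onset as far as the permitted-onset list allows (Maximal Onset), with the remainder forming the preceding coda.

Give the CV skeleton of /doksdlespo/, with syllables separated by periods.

CVCC.CCV.CCV

Nuclei (vowels): o, e, o → 3 syllables.
/o…e/ gap (V1→V2): /ksdl/ — longest licit onset from the right is /dl/, leaving /ks/ as coda.
/e…o/ gap (V2→V3): cluster /sp/ — /sp/ is itself a permitted onset, so the whole cluster goes right; preceding coda = ∅.
So the parse is doks.dle.spo.
Mapping each syllable to C/V: /doks/ → CVCC, /dle/ → CCV, /spo/ → CCV.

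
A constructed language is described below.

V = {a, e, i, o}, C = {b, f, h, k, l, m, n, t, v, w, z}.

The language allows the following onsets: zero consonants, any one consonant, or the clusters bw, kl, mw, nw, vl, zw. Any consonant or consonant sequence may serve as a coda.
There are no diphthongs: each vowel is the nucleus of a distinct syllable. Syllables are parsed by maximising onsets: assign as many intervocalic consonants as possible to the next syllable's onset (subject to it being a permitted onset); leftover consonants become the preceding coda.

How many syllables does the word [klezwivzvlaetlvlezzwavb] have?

6

The vowels are e, i, a, e, e, a — 6 nuclei, so 6 syllables.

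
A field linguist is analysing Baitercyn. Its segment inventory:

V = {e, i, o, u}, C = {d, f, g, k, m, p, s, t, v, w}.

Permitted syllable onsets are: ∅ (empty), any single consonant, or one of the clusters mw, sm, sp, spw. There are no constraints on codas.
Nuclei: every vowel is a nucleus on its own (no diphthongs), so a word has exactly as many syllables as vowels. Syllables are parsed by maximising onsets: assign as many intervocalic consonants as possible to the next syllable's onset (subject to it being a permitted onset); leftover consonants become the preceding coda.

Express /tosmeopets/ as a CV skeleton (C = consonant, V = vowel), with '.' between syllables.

CV.CCV.V.CVCC

Nuclei (vowels): o, e, o, e → 4 syllables.
/o…e/ gap (V1→V2): /sm/ — entire cluster is a permitted onset → onset /sm/, coda ∅.
/e…o/ gap (V2→V3): no consonants, so the boundary falls immediately after /e/.
/o…e/ gap (V3→V4): /p/ → onset of the next syllable (single consonants are always licit onsets).
Syllabification: to.sme.o.pets.
Mapping each syllable to C/V: /to/ → CV, /sme/ → CCV, /o/ → V, /pets/ → CVCC.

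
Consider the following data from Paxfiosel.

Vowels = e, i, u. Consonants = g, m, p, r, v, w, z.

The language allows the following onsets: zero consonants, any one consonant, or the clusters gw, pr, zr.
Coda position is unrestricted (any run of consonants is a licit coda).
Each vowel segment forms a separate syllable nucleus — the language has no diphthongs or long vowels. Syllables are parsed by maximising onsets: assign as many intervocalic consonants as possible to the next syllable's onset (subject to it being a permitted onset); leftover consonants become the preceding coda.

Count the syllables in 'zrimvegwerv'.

The vowels are i, e, e — 3 nuclei, so 3 syllables.

3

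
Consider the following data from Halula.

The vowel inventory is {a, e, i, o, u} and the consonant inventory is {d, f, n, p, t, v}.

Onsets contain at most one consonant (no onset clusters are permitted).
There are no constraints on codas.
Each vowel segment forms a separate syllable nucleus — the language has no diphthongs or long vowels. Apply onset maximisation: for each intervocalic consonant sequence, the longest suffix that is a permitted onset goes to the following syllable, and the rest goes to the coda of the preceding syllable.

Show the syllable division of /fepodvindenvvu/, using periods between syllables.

The vowels are e, o, i, e, u — 5 nuclei, so 5 syllables.
V1 /e/ – V2 /o/: /p/ is a single consonant, so it becomes the next onset.
V2 /o/ – V3 /i/: /dv/ — longest licit onset from the right is /v/, leaving /d/ as coda.
V3 /i/ – V4 /e/: /nd/ splits as /n/ + /d/ (/d/ is the longest suffix that is a licit onset).
V4 /e/ – V5 /u/: /nvv/ splits as /nv/ + /v/ (/v/ is the longest suffix that is a licit onset).

fe.pod.vin.denv.vu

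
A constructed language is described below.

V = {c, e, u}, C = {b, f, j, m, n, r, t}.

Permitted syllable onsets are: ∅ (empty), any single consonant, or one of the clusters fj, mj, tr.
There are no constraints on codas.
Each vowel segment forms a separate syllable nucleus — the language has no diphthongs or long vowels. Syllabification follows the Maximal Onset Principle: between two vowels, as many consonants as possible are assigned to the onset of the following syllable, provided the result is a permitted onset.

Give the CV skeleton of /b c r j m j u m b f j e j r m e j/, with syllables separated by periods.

Nuclei (vowels): c, u, e, e → 4 syllables.
σ1/σ2 boundary: /rjmj/ — longest licit onset from the right is /mj/, leaving /rj/ as coda.
σ2/σ3 boundary: /mbfj/; trying suffixes from longest down, /fj/ is the first permitted one, so coda /mb/ | onset /fj/.
σ3/σ4 boundary: cluster /jrm/ — the longest permitted-onset suffix is /m/; onset = /m/, preceding coda = /jr/.
So the parse is bcrj.mjumb.fjejr.mej.
Mapping each syllable to C/V: /bcrj/ → CVCC, /mjumb/ → CCVCC, /fjejr/ → CCVCC, /mej/ → CVC.

CVCC.CCVCC.CCVCC.CVC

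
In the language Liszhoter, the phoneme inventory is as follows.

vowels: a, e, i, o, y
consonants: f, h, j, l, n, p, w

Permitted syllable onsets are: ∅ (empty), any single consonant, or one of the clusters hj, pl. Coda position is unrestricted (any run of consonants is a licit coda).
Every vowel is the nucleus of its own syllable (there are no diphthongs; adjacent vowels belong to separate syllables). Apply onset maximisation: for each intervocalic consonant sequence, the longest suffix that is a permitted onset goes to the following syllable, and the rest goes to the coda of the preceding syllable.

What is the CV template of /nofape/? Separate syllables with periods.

Nuclei (vowels): o, a, e → 3 syllables.
σ1/σ2 boundary: just /f/ — single C goes to the following onset.
σ2/σ3 boundary: /p/ is a single consonant, so it becomes the next onset.
So the parse is no.fa.pe.
Mapping each syllable to C/V: /no/ → CV, /fa/ → CV, /pe/ → CV.

CV.CV.CV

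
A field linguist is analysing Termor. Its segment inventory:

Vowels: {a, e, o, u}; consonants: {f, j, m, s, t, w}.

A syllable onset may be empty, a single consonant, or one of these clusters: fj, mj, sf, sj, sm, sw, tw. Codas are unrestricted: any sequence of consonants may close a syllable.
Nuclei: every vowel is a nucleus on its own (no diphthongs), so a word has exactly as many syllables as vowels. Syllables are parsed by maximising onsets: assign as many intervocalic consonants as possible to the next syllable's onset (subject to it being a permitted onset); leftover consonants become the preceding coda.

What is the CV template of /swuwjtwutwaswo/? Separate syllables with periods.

CCVCC.CCV.CCV.CCV

Nuclei (vowels): u, u, a, o → 4 syllables.
/u…u/ gap (V1→V2): cluster /wjtw/ — the longest permitted-onset suffix is /tw/; onset = /tw/, preceding coda = /wj/.
/u…a/ gap (V2→V3): /tw/ is a licit onset in full, so it all attaches to the next syllable.
/a…o/ gap (V3→V4): /sw/ — entire cluster is a permitted onset → onset /sw/, coda ∅.
Putting it together: swuwj.twu.twa.swo.
Mapping each syllable to C/V: /swuwj/ → CCVCC, /twu/ → CCV, /twa/ → CCV, /swo/ → CCV.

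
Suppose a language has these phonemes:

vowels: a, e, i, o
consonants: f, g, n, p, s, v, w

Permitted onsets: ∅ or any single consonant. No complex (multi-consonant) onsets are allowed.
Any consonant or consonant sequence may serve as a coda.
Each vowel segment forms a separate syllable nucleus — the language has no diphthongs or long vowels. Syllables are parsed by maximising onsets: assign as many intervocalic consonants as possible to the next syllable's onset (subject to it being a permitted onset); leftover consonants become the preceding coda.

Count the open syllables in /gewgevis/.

1

Nuclei (vowels): e, e, i → 3 syllables.
/e…e/ gap (V1→V2): /wg/; trying suffixes from longest down, /g/ is the first permitted one, so coda /w/ | onset /g/.
/e…i/ gap (V2→V3): /v/ → onset of the next syllable (single consonants are always licit onsets).
So the parse is gew.ge.vis.
Classifying each syllable: /gew/ (closed), /ge/ (open), /vis/ (closed).
Open syllables: 1.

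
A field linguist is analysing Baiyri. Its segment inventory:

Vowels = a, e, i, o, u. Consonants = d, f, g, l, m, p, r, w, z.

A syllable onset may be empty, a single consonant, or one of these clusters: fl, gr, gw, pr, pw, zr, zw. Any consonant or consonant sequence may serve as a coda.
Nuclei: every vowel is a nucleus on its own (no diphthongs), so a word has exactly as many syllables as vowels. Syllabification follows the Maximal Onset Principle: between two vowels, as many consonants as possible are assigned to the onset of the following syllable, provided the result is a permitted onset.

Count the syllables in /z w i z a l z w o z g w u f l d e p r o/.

Vowels present: i, a, o, u, e, o; each is a nucleus, giving 6 syllables.

6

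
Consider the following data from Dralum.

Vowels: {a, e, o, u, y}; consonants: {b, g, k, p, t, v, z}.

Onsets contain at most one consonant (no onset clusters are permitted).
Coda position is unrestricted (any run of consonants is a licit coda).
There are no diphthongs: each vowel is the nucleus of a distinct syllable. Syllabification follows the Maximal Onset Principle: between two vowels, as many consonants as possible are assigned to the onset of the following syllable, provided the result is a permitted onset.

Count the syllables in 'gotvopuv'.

Nuclei (vowels): o, o, u → 3 syllables.

3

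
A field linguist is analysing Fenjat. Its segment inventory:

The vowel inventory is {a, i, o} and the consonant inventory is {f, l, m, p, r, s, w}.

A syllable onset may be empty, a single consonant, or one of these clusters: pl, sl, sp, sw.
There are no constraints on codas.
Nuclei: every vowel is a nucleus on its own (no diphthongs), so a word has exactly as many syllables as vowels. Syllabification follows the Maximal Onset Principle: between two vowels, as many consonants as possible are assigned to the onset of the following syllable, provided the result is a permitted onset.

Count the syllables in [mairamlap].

4

The vowels are a, i, a, a — 4 nuclei, so 4 syllables.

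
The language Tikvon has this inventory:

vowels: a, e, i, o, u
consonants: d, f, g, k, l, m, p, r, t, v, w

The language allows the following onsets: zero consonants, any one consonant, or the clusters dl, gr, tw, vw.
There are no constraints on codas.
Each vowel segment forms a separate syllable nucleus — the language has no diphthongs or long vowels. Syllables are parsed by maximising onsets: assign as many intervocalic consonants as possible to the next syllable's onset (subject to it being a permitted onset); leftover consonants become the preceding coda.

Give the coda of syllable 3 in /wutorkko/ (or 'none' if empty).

Nuclei (vowels): u, o, o → 3 syllables.
V1 /u/ – V2 /o/: just /t/ — single C goes to the following onset.
V2 /o/ – V3 /o/: cluster /rkk/ — the longest permitted-onset suffix is /k/; onset = /k/, preceding coda = /rk/.
Putting it together: wu.tork.ko.
Syllable 3 is /ko/: onset /k/, nucleus /o/, coda ∅.

none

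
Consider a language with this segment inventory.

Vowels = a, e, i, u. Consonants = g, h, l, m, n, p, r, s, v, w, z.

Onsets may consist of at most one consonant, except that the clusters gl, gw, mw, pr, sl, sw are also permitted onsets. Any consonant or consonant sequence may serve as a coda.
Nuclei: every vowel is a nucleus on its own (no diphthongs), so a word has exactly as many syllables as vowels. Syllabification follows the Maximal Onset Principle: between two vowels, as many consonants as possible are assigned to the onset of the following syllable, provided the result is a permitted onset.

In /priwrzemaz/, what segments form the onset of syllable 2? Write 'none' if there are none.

The vowels are i, e, a — 3 nuclei, so 3 syllables.
V1 /i/ – V2 /e/: cluster /wrz/ — the longest permitted-onset suffix is /z/; onset = /z/, preceding coda = /wr/.
V2 /e/ – V3 /a/: /m/ → onset of the next syllable (single consonants are always licit onsets).
Result: priwr.ze.maz.
Syllable 2 is /ze/: onset /z/, nucleus /e/, coda ∅.

z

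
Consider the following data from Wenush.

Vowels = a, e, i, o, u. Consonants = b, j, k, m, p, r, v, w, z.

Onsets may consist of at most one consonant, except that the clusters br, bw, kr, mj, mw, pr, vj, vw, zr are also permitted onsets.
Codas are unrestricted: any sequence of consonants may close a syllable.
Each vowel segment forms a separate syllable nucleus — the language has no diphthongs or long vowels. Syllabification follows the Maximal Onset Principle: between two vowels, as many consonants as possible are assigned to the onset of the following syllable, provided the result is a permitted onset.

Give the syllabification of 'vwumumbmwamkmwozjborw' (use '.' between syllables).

Vowels present: u, u, a, o, o; each is a nucleus, giving 5 syllables.
σ1/σ2 boundary: /m/ → onset of the next syllable (single consonants are always licit onsets).
σ2/σ3 boundary: /mbmw/; trying suffixes from longest down, /mw/ is the first permitted one, so coda /mb/ | onset /mw/.
σ3/σ4 boundary: /mkmw/ — longest licit onset from the right is /mw/, leaving /mk/ as coda.
σ4/σ5 boundary: /zjb/ — longest licit onset from the right is /b/, leaving /zj/ as coda.

vwu.mumb.mwamk.mwozj.borw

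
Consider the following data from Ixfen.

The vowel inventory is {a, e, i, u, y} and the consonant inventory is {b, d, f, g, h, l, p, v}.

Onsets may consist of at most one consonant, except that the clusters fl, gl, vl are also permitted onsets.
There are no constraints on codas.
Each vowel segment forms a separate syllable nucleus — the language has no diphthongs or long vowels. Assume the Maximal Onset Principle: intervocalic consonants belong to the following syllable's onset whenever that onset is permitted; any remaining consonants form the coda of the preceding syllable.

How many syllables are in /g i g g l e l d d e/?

Nuclei (vowels): i, e, e → 3 syllables.

3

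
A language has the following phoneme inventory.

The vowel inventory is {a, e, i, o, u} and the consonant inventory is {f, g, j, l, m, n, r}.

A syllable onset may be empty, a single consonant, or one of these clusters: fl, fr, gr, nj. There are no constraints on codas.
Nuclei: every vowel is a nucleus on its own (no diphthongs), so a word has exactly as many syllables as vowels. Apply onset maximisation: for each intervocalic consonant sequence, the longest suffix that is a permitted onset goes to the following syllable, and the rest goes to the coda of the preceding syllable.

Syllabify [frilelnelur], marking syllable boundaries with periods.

Vowels present: i, e, e, u; each is a nucleus, giving 4 syllables.
σ1/σ2 boundary: just /l/ — single C goes to the following onset.
σ2/σ3 boundary: /ln/ — longest licit onset from the right is /n/, leaving /l/ as coda.
σ3/σ4 boundary: /l/ → onset of the next syllable (single consonants are always licit onsets).

fri.lel.ne.lur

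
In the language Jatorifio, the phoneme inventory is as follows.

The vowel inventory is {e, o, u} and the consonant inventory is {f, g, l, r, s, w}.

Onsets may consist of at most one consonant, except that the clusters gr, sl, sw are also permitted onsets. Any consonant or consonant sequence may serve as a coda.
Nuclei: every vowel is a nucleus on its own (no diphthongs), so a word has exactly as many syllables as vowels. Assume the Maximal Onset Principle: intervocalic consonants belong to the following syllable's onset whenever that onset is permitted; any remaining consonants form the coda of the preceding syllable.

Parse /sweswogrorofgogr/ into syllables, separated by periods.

Vowels present: e, o, o, o, o; each is a nucleus, giving 5 syllables.
Between /e/ (V1) and /o/ (V2): cluster /sw/ — /sw/ is itself a permitted onset, so the whole cluster goes right; preceding coda = ∅.
Between /o/ (V2) and /o/ (V3): /gr/ is a licit onset in full, so it all attaches to the next syllable.
Between /o/ (V3) and /o/ (V4): just /r/ — single C goes to the following onset.
Between /o/ (V4) and /o/ (V5): /fg/ splits as /f/ + /g/ (/g/ is the longest suffix that is a licit onset).

swe.swo.gro.rof.gogr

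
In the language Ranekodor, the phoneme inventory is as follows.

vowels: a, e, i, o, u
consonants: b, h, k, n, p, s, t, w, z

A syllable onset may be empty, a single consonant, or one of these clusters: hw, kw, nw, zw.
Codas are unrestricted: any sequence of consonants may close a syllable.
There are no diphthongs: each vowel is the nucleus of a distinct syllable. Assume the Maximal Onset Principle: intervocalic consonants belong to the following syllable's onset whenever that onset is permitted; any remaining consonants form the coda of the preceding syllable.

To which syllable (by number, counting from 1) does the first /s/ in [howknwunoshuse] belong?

3

The vowels are o, u, o, u, e — 5 nuclei, so 5 syllables.
V1 /o/ – V2 /u/: cluster /wknw/ — the longest permitted-onset suffix is /nw/; onset = /nw/, preceding coda = /wk/.
V2 /u/ – V3 /o/: just /n/ — single C goes to the following onset.
V3 /o/ – V4 /u/: /sh/; trying suffixes from longest down, /h/ is the first permitted one, so coda /s/ | onset /h/.
V4 /u/ – V5 /e/: just /s/ — single C goes to the following onset.
Result: howk.nwu.nos.hu.se.
The first /s/ is in the coda of syllable 3 (/nos/).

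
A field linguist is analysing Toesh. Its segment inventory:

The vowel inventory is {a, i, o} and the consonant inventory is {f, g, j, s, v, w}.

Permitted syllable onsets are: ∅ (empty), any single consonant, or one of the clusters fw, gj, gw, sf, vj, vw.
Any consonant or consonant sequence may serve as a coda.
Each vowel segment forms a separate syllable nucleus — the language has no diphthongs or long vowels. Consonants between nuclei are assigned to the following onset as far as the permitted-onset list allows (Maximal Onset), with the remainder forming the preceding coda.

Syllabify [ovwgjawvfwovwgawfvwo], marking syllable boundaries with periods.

Vowels present: o, a, o, a, o; each is a nucleus, giving 5 syllables.
V1 /o/ – V2 /a/: cluster /vwgj/ — the longest permitted-onset suffix is /gj/; onset = /gj/, preceding coda = /vw/.
V2 /a/ – V3 /o/: /wvfw/ — longest licit onset from the right is /fw/, leaving /wv/ as coda.
V3 /o/ – V4 /a/: /vwg/ splits as /vw/ + /g/ (/g/ is the longest suffix that is a licit onset).
V4 /a/ – V5 /o/: cluster /wfvw/ — the longest permitted-onset suffix is /vw/; onset = /vw/, preceding coda = /wf/.

ovw.gjawv.fwovw.gawf.vwo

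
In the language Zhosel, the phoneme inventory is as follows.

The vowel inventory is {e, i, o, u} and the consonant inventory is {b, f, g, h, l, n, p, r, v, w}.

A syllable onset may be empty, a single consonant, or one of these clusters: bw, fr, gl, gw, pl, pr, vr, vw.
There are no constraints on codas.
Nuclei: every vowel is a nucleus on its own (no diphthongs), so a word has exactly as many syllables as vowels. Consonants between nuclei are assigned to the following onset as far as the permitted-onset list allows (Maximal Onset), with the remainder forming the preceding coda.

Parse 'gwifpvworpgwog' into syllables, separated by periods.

The vowels are i, o, o — 3 nuclei, so 3 syllables.
σ1/σ2 boundary: /fpvw/ splits as /fp/ + /vw/ (/vw/ is the longest suffix that is a licit onset).
σ2/σ3 boundary: /rpgw/ — longest licit onset from the right is /gw/, leaving /rp/ as coda.

gwifp.vworp.gwog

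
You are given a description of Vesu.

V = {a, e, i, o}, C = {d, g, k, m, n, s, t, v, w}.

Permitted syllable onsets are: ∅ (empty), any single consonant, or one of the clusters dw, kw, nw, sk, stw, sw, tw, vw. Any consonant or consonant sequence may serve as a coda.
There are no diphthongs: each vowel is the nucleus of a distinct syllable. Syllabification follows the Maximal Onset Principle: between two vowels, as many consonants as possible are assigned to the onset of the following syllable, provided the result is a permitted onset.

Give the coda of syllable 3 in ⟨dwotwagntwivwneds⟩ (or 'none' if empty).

The vowels are o, a, i, e — 4 nuclei, so 4 syllables.
Between /o/ (V1) and /a/ (V2): /tw/ is a licit onset in full, so it all attaches to the next syllable.
Between /a/ (V2) and /i/ (V3): /gntw/ — longest licit onset from the right is /tw/, leaving /gn/ as coda.
Between /i/ (V3) and /e/ (V4): /vwn/ — longest licit onset from the right is /n/, leaving /vw/ as coda.
Result: dwo.twagn.twivw.neds.
Syllable 3 is /twivw/: onset /tw/, nucleus /i/, coda /vw/.

vw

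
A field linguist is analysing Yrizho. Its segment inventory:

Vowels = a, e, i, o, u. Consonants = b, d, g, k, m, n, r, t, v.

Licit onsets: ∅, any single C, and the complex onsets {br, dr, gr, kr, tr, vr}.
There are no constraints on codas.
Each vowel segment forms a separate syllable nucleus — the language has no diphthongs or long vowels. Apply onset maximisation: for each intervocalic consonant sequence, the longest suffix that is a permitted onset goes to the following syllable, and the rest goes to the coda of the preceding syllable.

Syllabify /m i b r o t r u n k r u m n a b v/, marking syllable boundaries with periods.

mi.bro.trun.krum.nabv

The vowels are i, o, u, u, a — 5 nuclei, so 5 syllables.
Between /i/ (V1) and /o/ (V2): /br/ is a licit onset in full, so it all attaches to the next syllable.
Between /o/ (V2) and /u/ (V3): /tr/ — entire cluster is a permitted onset → onset /tr/, coda ∅.
Between /u/ (V3) and /u/ (V4): cluster /nkr/ — the longest permitted-onset suffix is /kr/; onset = /kr/, preceding coda = /n/.
Between /u/ (V4) and /a/ (V5): /mn/ — longest licit onset from the right is /n/, leaving /m/ as coda.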